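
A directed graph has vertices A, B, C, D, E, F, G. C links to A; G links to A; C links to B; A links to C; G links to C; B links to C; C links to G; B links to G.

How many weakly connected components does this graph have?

From A: component {A, B, C, G}.
From D: component {D}.
From E: component {E}.
From F: component {F}.
That's 4 components.

4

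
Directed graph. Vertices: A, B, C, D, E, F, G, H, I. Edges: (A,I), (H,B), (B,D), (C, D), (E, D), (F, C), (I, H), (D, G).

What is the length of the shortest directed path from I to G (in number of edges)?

4

Distance 0: I.
Distance 1: H.
Distance 2: B.
Distance 3: D.
Distance 4: G — contains G.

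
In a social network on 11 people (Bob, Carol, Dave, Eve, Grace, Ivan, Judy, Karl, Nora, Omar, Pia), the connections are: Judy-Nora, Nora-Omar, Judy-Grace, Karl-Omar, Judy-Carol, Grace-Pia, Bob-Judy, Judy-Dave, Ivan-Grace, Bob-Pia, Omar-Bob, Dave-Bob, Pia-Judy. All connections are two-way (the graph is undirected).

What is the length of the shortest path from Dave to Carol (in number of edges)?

2

Distance 0: Dave.
Distance 1: Bob, Judy.
Distance 2: Carol, Grace, Nora, Omar, Pia — contains Carol.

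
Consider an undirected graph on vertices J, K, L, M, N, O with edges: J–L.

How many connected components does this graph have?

From J: component {J, L}.
From K: component {K}.
From M: component {M}.
From N: component {N}.
From O: component {O}.
That's 5 components.

5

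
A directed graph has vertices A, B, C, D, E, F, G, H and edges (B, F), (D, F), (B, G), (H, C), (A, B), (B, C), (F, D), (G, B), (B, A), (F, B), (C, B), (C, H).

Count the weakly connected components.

2

From A: component {A, B, C, D, F, G, H}.
From E: component {E}.
That's 2 components.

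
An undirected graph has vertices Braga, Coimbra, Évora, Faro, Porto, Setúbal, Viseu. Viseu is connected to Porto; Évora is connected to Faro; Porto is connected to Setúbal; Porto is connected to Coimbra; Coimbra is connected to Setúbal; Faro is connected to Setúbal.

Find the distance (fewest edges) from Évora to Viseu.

Distance 0: Évora.
Distance 1: Faro.
Distance 2: Setúbal.
Distance 3: Coimbra, Porto.
Distance 4: Viseu — contains Viseu.

4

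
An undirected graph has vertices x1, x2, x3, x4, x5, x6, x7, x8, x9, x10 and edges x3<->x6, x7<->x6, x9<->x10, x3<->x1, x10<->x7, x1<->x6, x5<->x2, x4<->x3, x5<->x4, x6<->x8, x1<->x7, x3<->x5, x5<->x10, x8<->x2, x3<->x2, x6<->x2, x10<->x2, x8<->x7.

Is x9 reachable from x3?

Yes

Explore from x3.
Distance 1: reach x1, x2, x4, x5, x6.
Distance 2: reach x7, x8, x10.
Distance 3: reach x9.
Found x9.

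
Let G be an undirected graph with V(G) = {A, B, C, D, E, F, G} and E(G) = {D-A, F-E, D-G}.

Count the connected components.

From A: component {A, D, G}.
From B: component {B}.
From C: component {C}.
From E: component {E, F}.
That's 4 components.

4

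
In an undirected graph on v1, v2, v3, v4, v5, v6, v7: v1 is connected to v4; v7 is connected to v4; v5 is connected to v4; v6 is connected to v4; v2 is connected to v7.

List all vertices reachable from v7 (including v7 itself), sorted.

v1, v2, v4, v5, v6, v7

Start at v7.
Its neighbours: v2, v4.
Then their neighbours: v1, v5, v6.
Nothing further is reachable.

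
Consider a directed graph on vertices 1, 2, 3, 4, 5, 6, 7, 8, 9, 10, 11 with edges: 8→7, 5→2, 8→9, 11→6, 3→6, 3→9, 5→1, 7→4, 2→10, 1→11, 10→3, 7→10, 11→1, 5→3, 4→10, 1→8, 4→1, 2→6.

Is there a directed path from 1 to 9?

Explore from 1.
Distance 1: reach 8, 11.
Distance 2: reach 6, 7, 9.
Found 9.

Yes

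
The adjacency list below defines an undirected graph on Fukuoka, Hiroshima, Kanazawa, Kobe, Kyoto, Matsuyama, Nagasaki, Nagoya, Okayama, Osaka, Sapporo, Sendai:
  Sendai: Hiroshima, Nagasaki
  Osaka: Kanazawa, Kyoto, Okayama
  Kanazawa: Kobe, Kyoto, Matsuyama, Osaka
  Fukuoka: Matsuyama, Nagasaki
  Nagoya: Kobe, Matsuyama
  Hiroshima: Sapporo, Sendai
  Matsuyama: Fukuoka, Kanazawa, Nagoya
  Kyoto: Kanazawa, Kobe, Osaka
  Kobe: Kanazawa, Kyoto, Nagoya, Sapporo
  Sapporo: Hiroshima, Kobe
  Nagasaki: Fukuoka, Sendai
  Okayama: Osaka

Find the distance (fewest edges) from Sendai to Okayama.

Distance 0: Sendai.
Distance 1: Hiroshima, Nagasaki.
Distance 2: Fukuoka, Sapporo.
Distance 3: Kobe, Matsuyama.
Distance 4: Kanazawa, Kyoto, Nagoya.
Distance 5: Osaka.
Distance 6: Okayama — contains Okayama.

6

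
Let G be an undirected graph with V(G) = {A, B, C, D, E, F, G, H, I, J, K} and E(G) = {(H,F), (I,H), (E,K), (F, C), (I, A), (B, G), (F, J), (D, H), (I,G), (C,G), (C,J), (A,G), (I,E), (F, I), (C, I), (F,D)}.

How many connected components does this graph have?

From A: component {A, B, C, D, E, F, G, H, I, J, K}.
That's 1 component.

1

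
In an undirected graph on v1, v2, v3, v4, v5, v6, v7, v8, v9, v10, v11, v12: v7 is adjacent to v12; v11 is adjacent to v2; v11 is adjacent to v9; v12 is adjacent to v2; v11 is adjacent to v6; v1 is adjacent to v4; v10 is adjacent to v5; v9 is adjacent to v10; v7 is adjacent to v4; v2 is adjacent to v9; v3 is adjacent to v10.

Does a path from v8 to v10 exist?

v8 has no edges, so nothing is reachable from it.

No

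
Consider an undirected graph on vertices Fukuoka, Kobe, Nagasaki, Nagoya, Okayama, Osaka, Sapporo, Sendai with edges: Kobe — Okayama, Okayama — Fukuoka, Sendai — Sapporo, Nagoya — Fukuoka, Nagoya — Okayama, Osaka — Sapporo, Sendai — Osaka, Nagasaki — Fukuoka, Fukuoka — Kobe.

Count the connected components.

2

From Fukuoka: component {Fukuoka, Kobe, Nagasaki, Nagoya, Okayama}.
From Osaka: component {Osaka, Sapporo, Sendai}.
That's 2 components.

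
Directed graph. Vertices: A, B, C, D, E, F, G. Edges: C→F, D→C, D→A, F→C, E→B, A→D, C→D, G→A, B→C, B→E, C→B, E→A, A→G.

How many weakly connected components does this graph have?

From A: component {A, B, C, D, E, F, G}.
That's 1 component.

1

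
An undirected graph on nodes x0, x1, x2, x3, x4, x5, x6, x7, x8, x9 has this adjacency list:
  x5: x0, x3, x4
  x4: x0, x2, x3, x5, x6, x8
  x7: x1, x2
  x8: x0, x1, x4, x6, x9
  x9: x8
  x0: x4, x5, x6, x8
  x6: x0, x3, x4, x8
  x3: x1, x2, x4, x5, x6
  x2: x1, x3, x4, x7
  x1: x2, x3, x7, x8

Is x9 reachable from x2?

Explore from x2.
Distance 1: reach x1, x3, x4, x7.
Distance 2: reach x0, x5, x6, x8.
Distance 3: reach x9.
Found x9.

Yes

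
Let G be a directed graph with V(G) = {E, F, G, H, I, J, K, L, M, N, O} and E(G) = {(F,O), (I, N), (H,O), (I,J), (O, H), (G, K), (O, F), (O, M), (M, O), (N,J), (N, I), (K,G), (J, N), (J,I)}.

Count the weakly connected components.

From E: component {E}.
From F: component {F, H, M, O}.
From G: component {G, K}.
From I: component {I, J, N}.
From L: component {L}.
That's 5 components.

5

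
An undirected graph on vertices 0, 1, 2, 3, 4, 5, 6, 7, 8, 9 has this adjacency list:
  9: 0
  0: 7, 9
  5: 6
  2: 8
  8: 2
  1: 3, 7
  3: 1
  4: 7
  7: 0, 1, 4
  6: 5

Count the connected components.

3

From 0: component {0, 1, 3, 4, 7, 9}.
From 2: component {2, 8}.
From 5: component {5, 6}.
That's 3 components.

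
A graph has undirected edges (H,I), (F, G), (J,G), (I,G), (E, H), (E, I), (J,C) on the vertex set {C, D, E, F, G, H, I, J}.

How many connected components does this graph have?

2

From C: component {C, E, F, G, H, I, J}.
From D: component {D}.
That's 2 components.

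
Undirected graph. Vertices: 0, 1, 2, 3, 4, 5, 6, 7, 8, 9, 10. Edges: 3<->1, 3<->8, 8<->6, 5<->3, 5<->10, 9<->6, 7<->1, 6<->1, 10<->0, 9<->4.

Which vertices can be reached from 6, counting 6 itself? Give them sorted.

Start at 6.
Its neighbours: 1, 8, 9.
Then their neighbours: 3, 4, 7.
Then next layer: 5.
Then next layer: 10.
Then next layer: 0.
Nothing further is reachable.

0, 1, 3, 4, 5, 6, 7, 8, 9, 10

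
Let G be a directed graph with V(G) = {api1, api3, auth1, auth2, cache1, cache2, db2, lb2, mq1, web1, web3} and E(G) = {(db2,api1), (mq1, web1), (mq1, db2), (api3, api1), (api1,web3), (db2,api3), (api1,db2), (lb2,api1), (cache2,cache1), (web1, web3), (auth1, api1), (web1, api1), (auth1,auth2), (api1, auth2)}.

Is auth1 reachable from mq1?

No

Explore from mq1.
Distance 1: reach db2, web1.
Distance 2: reach api1, api3, web3.
Distance 3: reach auth2.
The search from mq1 is exhausted; no directed path reaches auth1.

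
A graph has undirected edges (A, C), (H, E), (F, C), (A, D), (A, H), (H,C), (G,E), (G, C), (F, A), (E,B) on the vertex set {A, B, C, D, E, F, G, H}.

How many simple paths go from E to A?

6

E–G–C–A
E–G–C–F–A
E–G–C–H–A
E–H–A
E–H–C–A
E–H–C–F–A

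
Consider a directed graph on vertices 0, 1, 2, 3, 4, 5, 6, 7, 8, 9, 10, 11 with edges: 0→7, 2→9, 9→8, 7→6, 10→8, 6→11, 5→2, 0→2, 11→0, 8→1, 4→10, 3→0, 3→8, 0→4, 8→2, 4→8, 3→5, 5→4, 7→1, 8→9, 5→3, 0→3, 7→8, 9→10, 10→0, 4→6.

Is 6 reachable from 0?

Explore from 0.
Distance 1: reach 2, 3, 4, 7.
Distance 2: reach 1, 5, 6, 8, 9, 10.
Found 6.

Yes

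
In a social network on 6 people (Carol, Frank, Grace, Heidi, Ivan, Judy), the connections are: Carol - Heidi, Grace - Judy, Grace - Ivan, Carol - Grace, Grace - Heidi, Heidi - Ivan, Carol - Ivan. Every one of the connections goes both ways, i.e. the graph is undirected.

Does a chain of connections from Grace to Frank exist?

No

Explore from Grace.
Distance 1: reach Carol, Heidi, Ivan, Judy.
The search is exhausted without reaching Frank; it lies in a different component.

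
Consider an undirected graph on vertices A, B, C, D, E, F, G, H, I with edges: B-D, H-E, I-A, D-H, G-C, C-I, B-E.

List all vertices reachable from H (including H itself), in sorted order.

Start at H.
Its neighbours: D, E.
Then their neighbours: B.
Nothing further is reachable.

B, D, E, H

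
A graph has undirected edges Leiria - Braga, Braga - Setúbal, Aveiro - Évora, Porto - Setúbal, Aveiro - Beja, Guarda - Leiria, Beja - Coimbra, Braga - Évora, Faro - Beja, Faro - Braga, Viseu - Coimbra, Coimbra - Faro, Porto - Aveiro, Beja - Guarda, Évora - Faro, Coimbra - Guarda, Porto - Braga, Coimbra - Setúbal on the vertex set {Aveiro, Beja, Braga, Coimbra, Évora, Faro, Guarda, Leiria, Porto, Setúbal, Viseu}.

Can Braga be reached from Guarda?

Explore from Guarda.
Distance 1: reach Beja, Coimbra, Leiria.
Distance 2: reach Aveiro, Braga, Faro, Setúbal, Viseu.
Found Braga.

Yes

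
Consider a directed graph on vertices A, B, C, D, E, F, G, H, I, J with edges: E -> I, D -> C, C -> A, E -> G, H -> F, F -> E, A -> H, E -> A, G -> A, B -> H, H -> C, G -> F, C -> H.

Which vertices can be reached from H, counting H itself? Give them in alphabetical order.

A, C, E, F, G, H, I

Start at H.
Its neighbours: C, F.
Then their neighbours: A, E.
Then next layer: G, I.
Nothing further is reachable.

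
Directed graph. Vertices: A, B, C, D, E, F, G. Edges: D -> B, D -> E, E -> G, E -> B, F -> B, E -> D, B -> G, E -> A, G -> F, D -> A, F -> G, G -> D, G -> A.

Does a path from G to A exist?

Yes

Explore from G.
Distance 1: reach A, D, F.
Found A.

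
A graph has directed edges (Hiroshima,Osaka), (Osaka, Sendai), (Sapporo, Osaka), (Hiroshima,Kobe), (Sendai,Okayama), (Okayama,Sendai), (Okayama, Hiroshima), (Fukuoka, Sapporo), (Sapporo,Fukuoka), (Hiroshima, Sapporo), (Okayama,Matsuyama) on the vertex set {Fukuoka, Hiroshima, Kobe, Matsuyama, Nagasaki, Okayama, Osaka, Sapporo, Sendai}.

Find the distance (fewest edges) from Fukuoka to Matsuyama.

5

Distance 0: Fukuoka.
Distance 1: Sapporo.
Distance 2: Osaka.
Distance 3: Sendai.
Distance 4: Okayama.
Distance 5: Hiroshima, Matsuyama — contains Matsuyama.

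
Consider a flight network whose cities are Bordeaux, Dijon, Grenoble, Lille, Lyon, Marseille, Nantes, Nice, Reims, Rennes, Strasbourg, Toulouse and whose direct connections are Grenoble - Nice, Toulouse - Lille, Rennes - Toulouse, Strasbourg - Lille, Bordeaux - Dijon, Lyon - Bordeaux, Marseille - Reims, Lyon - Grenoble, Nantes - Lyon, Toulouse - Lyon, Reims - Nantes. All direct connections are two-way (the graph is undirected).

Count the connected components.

1

From Bordeaux: component {Bordeaux, Dijon, Grenoble, Lille, Lyon, Marseille, Nantes, Nice, Reims, Rennes, Strasbourg, Toulouse}.
That's 1 component.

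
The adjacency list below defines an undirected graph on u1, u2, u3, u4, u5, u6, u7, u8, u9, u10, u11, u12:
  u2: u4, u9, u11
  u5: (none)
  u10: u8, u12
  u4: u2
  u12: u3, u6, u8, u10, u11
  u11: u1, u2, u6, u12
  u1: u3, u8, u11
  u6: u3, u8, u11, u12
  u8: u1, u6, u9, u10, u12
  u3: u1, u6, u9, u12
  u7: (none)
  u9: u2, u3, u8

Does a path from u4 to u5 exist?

No

Explore from u4.
Distance 1: reach u2.
Distance 2: reach u9, u11.
Distance 3: reach u1, u3, u6, u8, u12.
Distance 4: reach u10.
The search is exhausted without reaching u5; it lies in a different component.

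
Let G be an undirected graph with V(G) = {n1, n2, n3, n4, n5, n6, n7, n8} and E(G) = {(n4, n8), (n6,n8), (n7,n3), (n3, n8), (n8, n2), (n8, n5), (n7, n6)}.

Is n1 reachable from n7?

Explore from n7.
Distance 1: reach n3, n6.
Distance 2: reach n8.
Distance 3: reach n2, n4, n5.
The search is exhausted without reaching n1; it lies in a different component.

No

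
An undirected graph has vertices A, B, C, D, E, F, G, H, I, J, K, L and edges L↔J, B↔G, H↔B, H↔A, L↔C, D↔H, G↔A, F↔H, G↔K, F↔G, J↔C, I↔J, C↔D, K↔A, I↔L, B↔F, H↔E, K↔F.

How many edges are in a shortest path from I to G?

6

Distance 0: I.
Distance 1: J, L.
Distance 2: C.
Distance 3: D.
Distance 4: H.
Distance 5: A, B, E, F.
Distance 6: G, K — contains G.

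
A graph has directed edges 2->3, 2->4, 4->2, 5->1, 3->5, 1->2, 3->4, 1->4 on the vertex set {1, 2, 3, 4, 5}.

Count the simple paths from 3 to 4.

3→4
3→5→1→2→4
3→5→1→4

3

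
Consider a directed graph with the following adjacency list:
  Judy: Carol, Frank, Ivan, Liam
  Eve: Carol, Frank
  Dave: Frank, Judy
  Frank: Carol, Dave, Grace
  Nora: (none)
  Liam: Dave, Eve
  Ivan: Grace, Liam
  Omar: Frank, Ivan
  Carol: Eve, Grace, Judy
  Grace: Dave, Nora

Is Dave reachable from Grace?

Yes

Explore from Grace.
Distance 1: reach Dave, Nora.
Found Dave.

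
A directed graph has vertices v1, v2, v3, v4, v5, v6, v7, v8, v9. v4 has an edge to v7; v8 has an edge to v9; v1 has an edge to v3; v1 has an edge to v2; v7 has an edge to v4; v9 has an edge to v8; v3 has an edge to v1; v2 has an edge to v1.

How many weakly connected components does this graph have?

From v1: component {v1, v2, v3}.
From v4: component {v4, v7}.
From v5: component {v5}.
From v6: component {v6}.
From v8: component {v8, v9}.
That's 5 components.

5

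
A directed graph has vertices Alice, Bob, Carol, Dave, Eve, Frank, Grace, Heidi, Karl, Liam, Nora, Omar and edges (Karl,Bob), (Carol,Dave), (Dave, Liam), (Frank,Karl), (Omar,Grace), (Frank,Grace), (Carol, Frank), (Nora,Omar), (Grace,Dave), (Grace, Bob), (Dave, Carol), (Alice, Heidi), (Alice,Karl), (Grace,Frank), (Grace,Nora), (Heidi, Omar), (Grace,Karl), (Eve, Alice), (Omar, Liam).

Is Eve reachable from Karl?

Explore from Karl.
Distance 1: reach Bob.
The search from Karl is exhausted; no directed path reaches Eve.

No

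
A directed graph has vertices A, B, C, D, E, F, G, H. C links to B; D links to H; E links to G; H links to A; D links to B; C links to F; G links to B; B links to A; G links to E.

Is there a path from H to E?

Explore from H.
Distance 1: reach A.
The search from H is exhausted; no directed path reaches E.

No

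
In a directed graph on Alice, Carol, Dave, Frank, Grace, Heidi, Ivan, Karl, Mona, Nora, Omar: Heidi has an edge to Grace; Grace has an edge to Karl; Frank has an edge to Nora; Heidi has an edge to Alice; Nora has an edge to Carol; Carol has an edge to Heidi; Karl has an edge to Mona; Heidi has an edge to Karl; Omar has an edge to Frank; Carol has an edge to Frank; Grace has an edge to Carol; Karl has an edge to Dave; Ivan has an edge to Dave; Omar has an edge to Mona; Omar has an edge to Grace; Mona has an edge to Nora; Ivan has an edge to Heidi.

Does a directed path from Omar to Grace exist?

Yes

Explore from Omar.
Distance 1: reach Frank, Grace, Mona.
Found Grace.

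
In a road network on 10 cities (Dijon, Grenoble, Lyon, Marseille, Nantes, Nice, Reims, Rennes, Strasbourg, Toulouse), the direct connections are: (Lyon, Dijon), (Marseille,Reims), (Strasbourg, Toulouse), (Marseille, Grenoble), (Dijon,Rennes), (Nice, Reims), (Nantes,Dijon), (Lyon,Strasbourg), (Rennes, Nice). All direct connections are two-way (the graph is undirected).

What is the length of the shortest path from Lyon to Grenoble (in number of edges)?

Distance 0: Lyon.
Distance 1: Dijon, Strasbourg.
Distance 2: Nantes, Rennes, Toulouse.
Distance 3: Nice.
Distance 4: Reims.
Distance 5: Marseille.
Distance 6: Grenoble — contains Grenoble.

6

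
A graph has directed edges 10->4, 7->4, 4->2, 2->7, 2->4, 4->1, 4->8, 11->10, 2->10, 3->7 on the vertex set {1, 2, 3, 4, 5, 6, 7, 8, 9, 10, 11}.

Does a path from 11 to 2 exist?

Yes

Explore from 11.
Distance 1: reach 10.
Distance 2: reach 4.
Distance 3: reach 1, 2, 8.
Found 2.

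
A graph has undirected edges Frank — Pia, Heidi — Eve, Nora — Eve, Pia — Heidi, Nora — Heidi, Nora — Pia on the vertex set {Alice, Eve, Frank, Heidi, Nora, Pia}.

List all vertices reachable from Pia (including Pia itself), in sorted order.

Eve, Frank, Heidi, Nora, Pia

Start at Pia.
Its neighbours: Frank, Heidi, Nora.
Then their neighbours: Eve.
Nothing further is reachable.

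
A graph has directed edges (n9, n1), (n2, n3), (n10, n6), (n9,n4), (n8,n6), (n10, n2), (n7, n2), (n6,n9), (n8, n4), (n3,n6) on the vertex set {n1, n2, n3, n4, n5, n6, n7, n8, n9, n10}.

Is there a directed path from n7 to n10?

No

Explore from n7.
Distance 1: reach n2.
Distance 2: reach n3.
Distance 3: reach n6.
Distance 4: reach n9.
Distance 5: reach n1, n4.
The search from n7 is exhausted; no directed path reaches n10.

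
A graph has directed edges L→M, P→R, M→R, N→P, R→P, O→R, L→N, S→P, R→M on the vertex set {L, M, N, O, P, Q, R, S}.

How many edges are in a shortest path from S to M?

3

Distance 0: S.
Distance 1: P.
Distance 2: R.
Distance 3: M — contains M.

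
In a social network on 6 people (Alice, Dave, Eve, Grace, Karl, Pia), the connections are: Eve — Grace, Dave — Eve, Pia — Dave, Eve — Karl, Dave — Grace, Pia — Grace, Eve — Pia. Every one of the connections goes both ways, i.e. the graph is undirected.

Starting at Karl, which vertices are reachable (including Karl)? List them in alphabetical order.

Dave, Eve, Grace, Karl, Pia

Start at Karl.
Its neighbours: Eve.
Then their neighbours: Dave, Grace, Pia.
Nothing further is reachable.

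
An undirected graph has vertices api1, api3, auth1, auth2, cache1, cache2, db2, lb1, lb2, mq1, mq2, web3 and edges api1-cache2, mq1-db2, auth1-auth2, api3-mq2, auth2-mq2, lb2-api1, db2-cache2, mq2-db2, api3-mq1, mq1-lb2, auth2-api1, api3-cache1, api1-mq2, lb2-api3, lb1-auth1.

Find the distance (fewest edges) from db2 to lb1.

Distance 0: db2.
Distance 1: cache2, mq1, mq2.
Distance 2: api1, api3, auth2, lb2.
Distance 3: auth1, cache1.
Distance 4: lb1 — contains lb1.

4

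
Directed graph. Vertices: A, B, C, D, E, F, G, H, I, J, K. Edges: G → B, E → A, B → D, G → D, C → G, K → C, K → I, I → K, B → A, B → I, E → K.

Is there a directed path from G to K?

Explore from G.
Distance 1: reach B, D.
Distance 2: reach A, I.
Distance 3: reach K.
Found K.

Yes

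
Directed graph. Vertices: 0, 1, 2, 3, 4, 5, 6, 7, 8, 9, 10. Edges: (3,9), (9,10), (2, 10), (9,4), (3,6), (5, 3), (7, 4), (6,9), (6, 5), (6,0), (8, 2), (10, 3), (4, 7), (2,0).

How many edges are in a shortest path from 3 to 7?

3

Distance 0: 3.
Distance 1: 6, 9.
Distance 2: 0, 4, 5, 10.
Distance 3: 7 — contains 7.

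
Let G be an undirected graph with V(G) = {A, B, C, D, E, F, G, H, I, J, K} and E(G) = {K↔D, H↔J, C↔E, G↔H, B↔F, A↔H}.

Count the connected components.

From A: component {A, G, H, J}.
From B: component {B, F}.
From C: component {C, E}.
From D: component {D, K}.
From I: component {I}.
That's 5 components.

5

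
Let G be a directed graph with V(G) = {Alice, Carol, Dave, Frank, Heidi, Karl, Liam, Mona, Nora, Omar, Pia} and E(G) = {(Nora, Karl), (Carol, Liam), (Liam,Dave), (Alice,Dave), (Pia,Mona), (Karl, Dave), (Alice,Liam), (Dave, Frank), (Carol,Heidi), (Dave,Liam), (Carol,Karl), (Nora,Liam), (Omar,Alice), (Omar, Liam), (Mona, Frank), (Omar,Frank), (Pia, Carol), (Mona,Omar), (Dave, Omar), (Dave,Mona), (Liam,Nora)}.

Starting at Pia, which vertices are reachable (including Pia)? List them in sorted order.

Alice, Carol, Dave, Frank, Heidi, Karl, Liam, Mona, Nora, Omar, Pia

Start at Pia.
Its neighbours: Carol, Mona.
Then their neighbours: Frank, Heidi, Karl, Liam, Omar.
Then next layer: Alice, Dave, Nora.
Every vertex is now reached.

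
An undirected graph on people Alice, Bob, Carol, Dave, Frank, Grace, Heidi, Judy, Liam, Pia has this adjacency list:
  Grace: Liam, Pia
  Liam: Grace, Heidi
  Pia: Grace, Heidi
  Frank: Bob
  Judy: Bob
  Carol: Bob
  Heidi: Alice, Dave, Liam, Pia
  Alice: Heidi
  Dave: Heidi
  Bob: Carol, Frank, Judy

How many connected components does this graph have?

From Alice: component {Alice, Dave, Grace, Heidi, Liam, Pia}.
From Bob: component {Bob, Carol, Frank, Judy}.
That's 2 components.

2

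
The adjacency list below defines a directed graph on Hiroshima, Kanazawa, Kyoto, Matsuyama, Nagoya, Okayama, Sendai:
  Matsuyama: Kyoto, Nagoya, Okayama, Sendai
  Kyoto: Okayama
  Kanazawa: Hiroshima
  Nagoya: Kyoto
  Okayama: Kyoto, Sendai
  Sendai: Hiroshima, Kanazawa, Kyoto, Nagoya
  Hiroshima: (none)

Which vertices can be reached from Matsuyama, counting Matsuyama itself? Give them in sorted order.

Start at Matsuyama.
Its neighbours: Kyoto, Nagoya, Okayama, Sendai.
Then their neighbours: Hiroshima, Kanazawa.
Every vertex is now reached.

Hiroshima, Kanazawa, Kyoto, Matsuyama, Nagoya, Okayama, Sendai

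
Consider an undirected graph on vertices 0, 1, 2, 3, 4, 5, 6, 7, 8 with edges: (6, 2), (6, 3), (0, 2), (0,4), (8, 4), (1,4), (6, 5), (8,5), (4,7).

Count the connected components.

1

From 0: component {0, 1, 2, 3, 4, 5, 6, 7, 8}.
That's 1 component.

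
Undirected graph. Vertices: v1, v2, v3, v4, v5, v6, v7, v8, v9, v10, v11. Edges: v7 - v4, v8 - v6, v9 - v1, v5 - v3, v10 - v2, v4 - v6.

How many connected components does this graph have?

5

From v1: component {v1, v9}.
From v2: component {v2, v10}.
From v3: component {v3, v5}.
From v4: component {v4, v6, v7, v8}.
From v11: component {v11}.
That's 5 components.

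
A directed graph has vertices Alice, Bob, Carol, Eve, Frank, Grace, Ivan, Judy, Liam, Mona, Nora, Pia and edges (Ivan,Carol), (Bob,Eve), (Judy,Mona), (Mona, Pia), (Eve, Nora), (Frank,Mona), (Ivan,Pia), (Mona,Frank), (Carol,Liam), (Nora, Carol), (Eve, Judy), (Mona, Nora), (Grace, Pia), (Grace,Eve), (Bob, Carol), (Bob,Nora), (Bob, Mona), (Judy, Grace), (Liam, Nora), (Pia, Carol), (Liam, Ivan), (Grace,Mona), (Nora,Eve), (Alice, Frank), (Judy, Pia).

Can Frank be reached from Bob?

Yes

Explore from Bob.
Distance 1: reach Carol, Eve, Mona, Nora.
Distance 2: reach Frank, Judy, Liam, Pia.
Found Frank.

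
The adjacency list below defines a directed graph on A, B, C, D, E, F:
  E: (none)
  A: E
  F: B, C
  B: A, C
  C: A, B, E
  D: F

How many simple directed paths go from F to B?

F→B
F→C→B

2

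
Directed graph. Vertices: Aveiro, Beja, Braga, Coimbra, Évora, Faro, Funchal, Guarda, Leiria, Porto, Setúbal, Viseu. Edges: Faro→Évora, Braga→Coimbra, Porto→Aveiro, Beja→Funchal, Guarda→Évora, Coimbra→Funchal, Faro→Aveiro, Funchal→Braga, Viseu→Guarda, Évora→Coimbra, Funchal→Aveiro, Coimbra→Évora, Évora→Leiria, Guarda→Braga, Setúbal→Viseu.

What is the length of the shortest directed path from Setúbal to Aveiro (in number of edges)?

6

Distance 0: Setúbal.
Distance 1: Viseu.
Distance 2: Guarda.
Distance 3: Braga, Évora.
Distance 4: Coimbra, Leiria.
Distance 5: Funchal.
Distance 6: Aveiro — contains Aveiro.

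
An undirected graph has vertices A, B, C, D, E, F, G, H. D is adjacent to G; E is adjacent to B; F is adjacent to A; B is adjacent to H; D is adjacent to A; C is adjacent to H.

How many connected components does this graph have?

From A: component {A, D, F, G}.
From B: component {B, C, E, H}.
That's 2 components.

2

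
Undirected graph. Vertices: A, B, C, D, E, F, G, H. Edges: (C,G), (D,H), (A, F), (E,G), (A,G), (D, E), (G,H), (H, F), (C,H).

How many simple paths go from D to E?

4

D–E
D–H–C–G–E
D–H–F–A–G–E
D–H–G–E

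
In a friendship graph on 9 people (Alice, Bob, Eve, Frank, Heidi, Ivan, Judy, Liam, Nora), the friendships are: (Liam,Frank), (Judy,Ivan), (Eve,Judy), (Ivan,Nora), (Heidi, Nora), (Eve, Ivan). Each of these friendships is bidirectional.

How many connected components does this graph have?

4

From Alice: component {Alice}.
From Bob: component {Bob}.
From Eve: component {Eve, Heidi, Ivan, Judy, Nora}.
From Frank: component {Frank, Liam}.
That's 4 components.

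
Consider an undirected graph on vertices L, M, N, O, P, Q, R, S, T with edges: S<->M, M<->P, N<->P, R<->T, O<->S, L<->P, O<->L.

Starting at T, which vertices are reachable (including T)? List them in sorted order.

Start at T.
Its neighbours: R.
Nothing further is reachable.

R, T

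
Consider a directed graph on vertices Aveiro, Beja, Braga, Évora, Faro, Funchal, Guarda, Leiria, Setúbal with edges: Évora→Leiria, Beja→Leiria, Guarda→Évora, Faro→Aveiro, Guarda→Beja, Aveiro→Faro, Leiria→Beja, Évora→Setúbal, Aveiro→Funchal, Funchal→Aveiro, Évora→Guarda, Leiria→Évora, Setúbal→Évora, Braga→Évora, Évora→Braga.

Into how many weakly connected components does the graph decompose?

2

From Aveiro: component {Aveiro, Faro, Funchal}.
From Beja: component {Beja, Braga, Évora, Guarda, Leiria, Setúbal}.
That's 2 components.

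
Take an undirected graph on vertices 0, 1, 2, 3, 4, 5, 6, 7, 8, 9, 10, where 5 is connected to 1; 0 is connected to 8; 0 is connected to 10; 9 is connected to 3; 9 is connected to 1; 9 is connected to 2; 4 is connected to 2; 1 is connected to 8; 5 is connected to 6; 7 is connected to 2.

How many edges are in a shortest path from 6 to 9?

3

Distance 0: 6.
Distance 1: 5.
Distance 2: 1.
Distance 3: 8, 9 — contains 9.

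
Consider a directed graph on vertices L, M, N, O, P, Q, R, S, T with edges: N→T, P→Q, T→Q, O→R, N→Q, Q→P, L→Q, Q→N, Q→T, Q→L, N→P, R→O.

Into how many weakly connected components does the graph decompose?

4

From L: component {L, N, P, Q, T}.
From M: component {M}.
From O: component {O, R}.
From S: component {S}.
That's 4 components.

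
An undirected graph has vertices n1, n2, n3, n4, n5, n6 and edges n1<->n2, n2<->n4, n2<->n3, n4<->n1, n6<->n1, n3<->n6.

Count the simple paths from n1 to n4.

n1–n2–n4
n1–n4
n1–n6–n3–n2–n4

3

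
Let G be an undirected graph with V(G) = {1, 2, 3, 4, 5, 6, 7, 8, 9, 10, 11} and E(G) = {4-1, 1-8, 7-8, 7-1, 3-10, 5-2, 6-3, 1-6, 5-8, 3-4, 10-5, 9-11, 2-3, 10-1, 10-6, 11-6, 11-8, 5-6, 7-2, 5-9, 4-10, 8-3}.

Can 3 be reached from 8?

Explore from 8.
Distance 1: reach 1, 3, 5, 7, 11.
Found 3.

Yes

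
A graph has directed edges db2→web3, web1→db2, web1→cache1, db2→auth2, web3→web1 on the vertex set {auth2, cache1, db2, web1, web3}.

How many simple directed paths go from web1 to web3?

1

web1→db2→web3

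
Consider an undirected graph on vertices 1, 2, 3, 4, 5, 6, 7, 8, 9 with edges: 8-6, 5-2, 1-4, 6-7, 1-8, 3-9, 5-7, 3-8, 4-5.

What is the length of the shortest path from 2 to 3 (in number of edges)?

Distance 0: 2.
Distance 1: 5.
Distance 2: 4, 7.
Distance 3: 1, 6.
Distance 4: 8.
Distance 5: 3 — contains 3.

5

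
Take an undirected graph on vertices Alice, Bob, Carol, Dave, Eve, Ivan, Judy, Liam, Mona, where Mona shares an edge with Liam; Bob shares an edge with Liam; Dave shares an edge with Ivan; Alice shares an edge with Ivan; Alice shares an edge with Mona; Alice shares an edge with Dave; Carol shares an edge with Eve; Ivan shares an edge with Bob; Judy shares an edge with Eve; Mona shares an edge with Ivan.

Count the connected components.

From Alice: component {Alice, Bob, Dave, Ivan, Liam, Mona}.
From Carol: component {Carol, Eve, Judy}.
That's 2 components.

2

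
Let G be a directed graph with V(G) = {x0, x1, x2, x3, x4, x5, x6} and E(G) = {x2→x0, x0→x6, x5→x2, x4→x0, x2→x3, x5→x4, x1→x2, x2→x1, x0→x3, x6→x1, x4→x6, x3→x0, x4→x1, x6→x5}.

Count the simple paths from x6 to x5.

1

x6→x5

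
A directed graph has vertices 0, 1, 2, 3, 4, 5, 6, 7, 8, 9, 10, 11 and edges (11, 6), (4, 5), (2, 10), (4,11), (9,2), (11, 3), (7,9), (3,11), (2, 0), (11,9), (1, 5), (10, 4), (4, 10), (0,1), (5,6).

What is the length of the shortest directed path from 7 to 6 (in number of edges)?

6

Distance 0: 7.
Distance 1: 9.
Distance 2: 2.
Distance 3: 0, 10.
Distance 4: 1, 4.
Distance 5: 5, 11.
Distance 6: 3, 6 — contains 6.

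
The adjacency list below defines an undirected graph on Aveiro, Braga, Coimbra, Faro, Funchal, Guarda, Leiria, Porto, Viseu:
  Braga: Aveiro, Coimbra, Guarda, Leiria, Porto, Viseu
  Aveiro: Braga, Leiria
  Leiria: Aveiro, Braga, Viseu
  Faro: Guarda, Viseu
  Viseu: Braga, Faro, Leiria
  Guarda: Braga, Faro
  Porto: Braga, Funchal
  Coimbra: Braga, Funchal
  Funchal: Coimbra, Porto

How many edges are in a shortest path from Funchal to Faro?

4

Distance 0: Funchal.
Distance 1: Coimbra, Porto.
Distance 2: Braga.
Distance 3: Aveiro, Guarda, Leiria, Viseu.
Distance 4: Faro — contains Faro.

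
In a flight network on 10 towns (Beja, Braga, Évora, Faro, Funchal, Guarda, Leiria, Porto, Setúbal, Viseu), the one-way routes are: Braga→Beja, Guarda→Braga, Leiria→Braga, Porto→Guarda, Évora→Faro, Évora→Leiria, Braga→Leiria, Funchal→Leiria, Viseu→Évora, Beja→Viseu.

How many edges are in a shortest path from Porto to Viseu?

4

Distance 0: Porto.
Distance 1: Guarda.
Distance 2: Braga.
Distance 3: Beja, Leiria.
Distance 4: Viseu — contains Viseu.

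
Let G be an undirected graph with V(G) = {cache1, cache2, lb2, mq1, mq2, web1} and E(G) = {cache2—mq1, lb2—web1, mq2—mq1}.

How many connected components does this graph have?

3

From cache1: component {cache1}.
From cache2: component {cache2, mq1, mq2}.
From lb2: component {lb2, web1}.
That's 3 components.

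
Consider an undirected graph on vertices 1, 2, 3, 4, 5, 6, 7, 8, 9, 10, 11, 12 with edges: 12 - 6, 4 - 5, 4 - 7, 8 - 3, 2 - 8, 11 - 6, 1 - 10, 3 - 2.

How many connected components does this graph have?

From 1: component {1, 10}.
From 2: component {2, 3, 8}.
From 4: component {4, 5, 7}.
From 6: component {6, 11, 12}.
From 9: component {9}.
That's 5 components.

5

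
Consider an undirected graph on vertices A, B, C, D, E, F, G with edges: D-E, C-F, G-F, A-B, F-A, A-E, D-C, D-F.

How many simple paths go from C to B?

4

C–D–E–A–B
C–D–F–A–B
C–F–A–B
C–F–D–E–A–B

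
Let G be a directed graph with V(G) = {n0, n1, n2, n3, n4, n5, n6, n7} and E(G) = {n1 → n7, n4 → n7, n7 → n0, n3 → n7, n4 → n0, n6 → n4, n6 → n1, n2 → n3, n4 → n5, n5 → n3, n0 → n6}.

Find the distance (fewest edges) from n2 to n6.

4

Distance 0: n2.
Distance 1: n3.
Distance 2: n7.
Distance 3: n0.
Distance 4: n6 — contains n6.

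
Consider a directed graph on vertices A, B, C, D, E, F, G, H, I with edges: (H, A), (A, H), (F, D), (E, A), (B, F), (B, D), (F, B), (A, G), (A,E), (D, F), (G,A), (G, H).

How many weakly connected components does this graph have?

From A: component {A, E, G, H}.
From B: component {B, D, F}.
From C: component {C}.
From I: component {I}.
That's 4 components.

4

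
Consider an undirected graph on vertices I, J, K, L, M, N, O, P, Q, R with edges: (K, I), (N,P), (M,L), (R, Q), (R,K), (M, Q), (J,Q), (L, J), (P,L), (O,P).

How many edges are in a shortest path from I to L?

5

Distance 0: I.
Distance 1: K.
Distance 2: R.
Distance 3: Q.
Distance 4: J, M.
Distance 5: L — contains L.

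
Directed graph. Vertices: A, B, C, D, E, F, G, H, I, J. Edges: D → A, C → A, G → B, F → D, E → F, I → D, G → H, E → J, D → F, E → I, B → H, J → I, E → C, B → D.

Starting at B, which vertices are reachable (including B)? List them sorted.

A, B, D, F, H

Start at B.
Its neighbours: D, H.
Then their neighbours: A, F.
Nothing further is reachable.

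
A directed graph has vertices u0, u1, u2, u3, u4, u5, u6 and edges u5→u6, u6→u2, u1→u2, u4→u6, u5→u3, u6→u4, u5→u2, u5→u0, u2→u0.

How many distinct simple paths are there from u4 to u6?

u4→u6

1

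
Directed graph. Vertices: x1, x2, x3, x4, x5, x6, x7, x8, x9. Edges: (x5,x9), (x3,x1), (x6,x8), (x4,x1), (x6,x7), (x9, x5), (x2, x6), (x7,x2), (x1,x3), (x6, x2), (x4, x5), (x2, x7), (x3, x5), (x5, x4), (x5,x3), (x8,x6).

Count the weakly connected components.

From x1: component {x1, x3, x4, x5, x9}.
From x2: component {x2, x6, x7, x8}.
That's 2 components.

2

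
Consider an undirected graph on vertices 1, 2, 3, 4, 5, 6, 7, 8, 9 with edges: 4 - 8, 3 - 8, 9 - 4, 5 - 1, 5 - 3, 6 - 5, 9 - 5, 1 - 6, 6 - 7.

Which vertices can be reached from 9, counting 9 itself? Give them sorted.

1, 3, 4, 5, 6, 7, 8, 9

Start at 9.
Its neighbours: 4, 5.
Then their neighbours: 1, 3, 6, 8.
Then next layer: 7.
Nothing further is reachable.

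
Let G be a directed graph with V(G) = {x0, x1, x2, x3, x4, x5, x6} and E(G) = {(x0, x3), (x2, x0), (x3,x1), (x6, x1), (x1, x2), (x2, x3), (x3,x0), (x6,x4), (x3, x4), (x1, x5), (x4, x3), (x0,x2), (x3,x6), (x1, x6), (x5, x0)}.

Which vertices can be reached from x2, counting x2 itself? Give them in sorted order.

Start at x2.
Its neighbours: x0, x3.
Then their neighbours: x1, x4, x6.
Then next layer: x5.
Every vertex is now reached.

x0, x1, x2, x3, x4, x5, x6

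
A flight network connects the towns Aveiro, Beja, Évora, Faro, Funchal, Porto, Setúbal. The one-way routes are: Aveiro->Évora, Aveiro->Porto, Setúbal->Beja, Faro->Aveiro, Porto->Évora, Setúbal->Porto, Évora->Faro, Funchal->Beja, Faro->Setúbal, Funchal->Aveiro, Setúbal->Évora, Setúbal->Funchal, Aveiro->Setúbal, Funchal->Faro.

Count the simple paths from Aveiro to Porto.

3

Aveiro→Évora→Faro→Setúbal→Porto
Aveiro→Porto
Aveiro→Setúbal→Porto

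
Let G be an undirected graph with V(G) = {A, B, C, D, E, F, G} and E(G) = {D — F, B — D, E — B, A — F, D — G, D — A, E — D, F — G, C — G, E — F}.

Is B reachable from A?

Explore from A.
Distance 1: reach D, F.
Distance 2: reach B, E, G.
Found B.

Yes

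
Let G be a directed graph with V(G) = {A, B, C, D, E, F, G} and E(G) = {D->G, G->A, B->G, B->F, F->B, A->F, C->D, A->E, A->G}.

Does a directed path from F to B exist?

Explore from F.
Distance 1: reach B.
Found B.

Yes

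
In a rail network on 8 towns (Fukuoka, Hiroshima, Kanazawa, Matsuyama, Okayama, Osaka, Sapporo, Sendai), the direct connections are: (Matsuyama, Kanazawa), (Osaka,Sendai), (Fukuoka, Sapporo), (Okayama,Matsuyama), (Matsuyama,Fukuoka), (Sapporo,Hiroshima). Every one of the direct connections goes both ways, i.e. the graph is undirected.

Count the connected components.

2

From Fukuoka: component {Fukuoka, Hiroshima, Kanazawa, Matsuyama, Okayama, Sapporo}.
From Osaka: component {Osaka, Sendai}.
That's 2 components.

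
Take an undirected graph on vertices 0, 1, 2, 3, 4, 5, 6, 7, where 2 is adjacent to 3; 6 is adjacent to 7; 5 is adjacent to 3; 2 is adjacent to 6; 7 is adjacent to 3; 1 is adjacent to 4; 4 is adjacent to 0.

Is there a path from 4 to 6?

Explore from 4.
Distance 1: reach 0, 1.
The search is exhausted without reaching 6; it lies in a different component.

No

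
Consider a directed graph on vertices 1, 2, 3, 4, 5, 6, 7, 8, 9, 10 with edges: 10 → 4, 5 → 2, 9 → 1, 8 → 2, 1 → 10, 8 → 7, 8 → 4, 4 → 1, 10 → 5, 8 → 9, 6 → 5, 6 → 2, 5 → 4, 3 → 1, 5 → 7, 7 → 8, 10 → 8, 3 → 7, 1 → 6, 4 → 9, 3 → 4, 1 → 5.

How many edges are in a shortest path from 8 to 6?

3

Distance 0: 8.
Distance 1: 2, 4, 7, 9.
Distance 2: 1.
Distance 3: 5, 6, 10 — contains 6.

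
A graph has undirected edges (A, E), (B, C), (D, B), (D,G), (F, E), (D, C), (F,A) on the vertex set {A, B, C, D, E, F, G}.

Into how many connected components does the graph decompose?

2

From A: component {A, E, F}.
From B: component {B, C, D, G}.
That's 2 components.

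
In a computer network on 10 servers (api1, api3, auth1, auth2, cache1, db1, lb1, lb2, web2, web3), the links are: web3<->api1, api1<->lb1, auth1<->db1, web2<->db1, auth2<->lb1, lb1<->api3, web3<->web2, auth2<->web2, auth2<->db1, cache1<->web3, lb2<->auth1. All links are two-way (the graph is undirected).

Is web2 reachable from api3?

Explore from api3.
Distance 1: reach lb1.
Distance 2: reach api1, auth2.
Distance 3: reach db1, web2, web3.
Found web2.

Yes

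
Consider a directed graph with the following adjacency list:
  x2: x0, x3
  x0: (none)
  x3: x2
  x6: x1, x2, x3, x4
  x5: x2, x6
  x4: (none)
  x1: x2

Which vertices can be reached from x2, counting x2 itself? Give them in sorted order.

Start at x2.
Its neighbours: x0, x3.
Nothing further is reachable.

x0, x2, x3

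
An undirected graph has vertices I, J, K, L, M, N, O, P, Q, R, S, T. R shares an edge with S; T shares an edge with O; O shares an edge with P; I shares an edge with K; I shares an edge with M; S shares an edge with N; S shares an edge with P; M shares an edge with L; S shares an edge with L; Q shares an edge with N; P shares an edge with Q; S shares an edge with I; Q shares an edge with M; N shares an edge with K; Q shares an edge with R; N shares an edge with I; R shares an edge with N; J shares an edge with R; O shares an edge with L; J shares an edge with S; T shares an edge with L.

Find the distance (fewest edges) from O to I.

Distance 0: O.
Distance 1: L, P, T.
Distance 2: M, Q, S.
Distance 3: I, J, N, R — contains I.

3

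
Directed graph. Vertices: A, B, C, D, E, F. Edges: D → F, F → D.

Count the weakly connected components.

5

From A: component {A}.
From B: component {B}.
From C: component {C}.
From D: component {D, F}.
From E: component {E}.
That's 5 components.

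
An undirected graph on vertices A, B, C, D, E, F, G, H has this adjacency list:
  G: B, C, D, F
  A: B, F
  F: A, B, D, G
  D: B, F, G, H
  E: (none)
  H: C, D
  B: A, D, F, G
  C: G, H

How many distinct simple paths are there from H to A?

H–C–G–B–A
H–C–G–B–D–F–A
H–C–G–B–F–A
H–C–G–D–B–A
H–C–G–D–B–F–A
H–C–G–D–F–A
H–C–G–D–F–B–A
H–C–G–F–A
... and 12 more.

20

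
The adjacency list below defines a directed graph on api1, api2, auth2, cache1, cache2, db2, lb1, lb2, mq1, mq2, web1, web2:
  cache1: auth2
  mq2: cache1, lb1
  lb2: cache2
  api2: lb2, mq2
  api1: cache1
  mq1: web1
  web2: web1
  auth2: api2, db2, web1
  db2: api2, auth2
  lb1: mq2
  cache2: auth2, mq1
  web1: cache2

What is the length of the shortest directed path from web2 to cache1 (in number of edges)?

Distance 0: web2.
Distance 1: web1.
Distance 2: cache2.
Distance 3: auth2, mq1.
Distance 4: api2, db2.
Distance 5: lb2, mq2.
Distance 6: cache1, lb1 — contains cache1.

6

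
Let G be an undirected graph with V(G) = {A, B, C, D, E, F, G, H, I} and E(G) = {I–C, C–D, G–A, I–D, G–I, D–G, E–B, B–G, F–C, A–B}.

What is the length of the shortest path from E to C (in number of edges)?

4

Distance 0: E.
Distance 1: B.
Distance 2: A, G.
Distance 3: D, I.
Distance 4: C — contains C.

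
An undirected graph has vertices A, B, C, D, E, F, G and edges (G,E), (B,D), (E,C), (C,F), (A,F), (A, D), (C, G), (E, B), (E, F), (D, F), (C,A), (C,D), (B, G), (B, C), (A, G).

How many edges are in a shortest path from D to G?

Distance 0: D.
Distance 1: A, B, C, F.
Distance 2: E, G — contains G.

2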